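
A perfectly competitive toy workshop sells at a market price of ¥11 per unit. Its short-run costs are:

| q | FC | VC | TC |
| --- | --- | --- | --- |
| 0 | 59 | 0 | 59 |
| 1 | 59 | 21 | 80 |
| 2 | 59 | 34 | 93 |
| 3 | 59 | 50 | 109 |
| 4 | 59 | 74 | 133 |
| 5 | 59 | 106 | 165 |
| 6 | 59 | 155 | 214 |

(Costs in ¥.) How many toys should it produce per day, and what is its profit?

q = 0 (shut down); profit = -¥59

Compute π = P·q − TC at each output: q=0: -59; q=1: -69; q=2: -71; q=3: -76; q=4: -89; q=5: -110; q=6: -148.
Profit is highest at q = 0. Equivalently, the lowest AVC in the table is 50/3 ≈ ¥16.67 at q = 3, and P = ¥11 falls below it — price never covers variable cost, so the firm shuts down and loses only its fixed cost.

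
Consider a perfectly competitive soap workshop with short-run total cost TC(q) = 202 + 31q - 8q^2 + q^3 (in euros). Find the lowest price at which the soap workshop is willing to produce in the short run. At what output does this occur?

€15 per unit, at q = 4

The shutdown price is the minimum of AVC. VC = 31q - 8q^2 + q^3, so AVC = 31 - 8q + q^2.
dAVC/dq = -8 + 2q = 0 gives q = 4. min AVC = 31 - 8·4 + 4^2 = 15.
So the shutdown price is €15.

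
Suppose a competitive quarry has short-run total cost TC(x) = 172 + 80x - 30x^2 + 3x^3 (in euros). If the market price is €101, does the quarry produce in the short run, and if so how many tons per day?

Strip out fixed cost: VC = 80x - 30x^2 + 3x^3. Then AVC = 80 - 30x + 3x^2 and MC = 80 - 60x + 9x^2.
AVC is minimized where dAVC/dx = -30 + 6x = 0, at x = 5; min AVC = 80 - 30·5 + 3·5^2 = €5.
Since P = €101 ≥ min AVC = €5, price covers variable cost and the firm should produce.
Solving P = MC: -21 - 60x + 9x^2 = 0 ⇒ x = -1/3 or 7. On the upward-sloping branch, x* = 7.
Check: AVC at x = 7 is €17 ≤ P, so revenue covers variable cost.
Profit = P·x − TC = 101·7 − 291 = €416.

Produce at x = 7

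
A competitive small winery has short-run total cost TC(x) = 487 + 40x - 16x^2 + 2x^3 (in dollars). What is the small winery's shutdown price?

$8 per unit

The firm shuts down when price falls below the minimum of average variable cost. AVC = VC/x = 40 - 16x + 2x^2.
At the minimum of AVC, MC = AVC. MC = 40 - 32x + 6x^2; setting MC = AVC gives 4x^2 - 16x = 0, so x = 4. min AVC = 8.
The firm shuts down for any P below $8.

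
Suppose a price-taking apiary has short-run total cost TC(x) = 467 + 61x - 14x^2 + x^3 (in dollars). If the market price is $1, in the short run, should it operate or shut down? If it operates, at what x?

Shut down

Strip out fixed cost: VC = 61x - 14x^2 + x^3. Then AVC = 61 - 14x + x^2 and MC = 61 - 28x + 3x^2.
AVC hits its minimum where MC = AVC, at x = 7, giving min AVC = 61 - 14·7 + 7^2 = $12.
P = $1 lies below min AVC = $12; no output level covers variable cost.
Shutting down limits the loss to fixed cost, $467.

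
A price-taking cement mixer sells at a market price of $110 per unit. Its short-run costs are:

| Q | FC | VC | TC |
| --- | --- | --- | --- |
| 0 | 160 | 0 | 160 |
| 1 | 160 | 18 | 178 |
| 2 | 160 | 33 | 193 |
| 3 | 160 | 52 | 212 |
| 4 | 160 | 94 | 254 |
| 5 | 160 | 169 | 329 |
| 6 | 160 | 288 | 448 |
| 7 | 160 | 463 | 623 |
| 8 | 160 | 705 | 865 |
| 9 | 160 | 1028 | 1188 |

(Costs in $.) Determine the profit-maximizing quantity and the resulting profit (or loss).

Profit at each row (π = 110Q − TC): Q=0: -160; Q=1: -68; Q=2: 27; Q=3: 118; Q=4: 186; Q=5: 221; Q=6: 212; Q=7: 147; Q=8: 15; Q=9: -198.
Profit is maximized at Q = 5. AVC there is 169/5 = $33.80 ≤ P, so producing beats shutting down (which would give -$160).

Q = 5; profit = $221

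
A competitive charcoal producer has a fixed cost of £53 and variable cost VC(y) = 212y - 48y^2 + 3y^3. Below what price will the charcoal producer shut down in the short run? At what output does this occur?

The firm shuts down when price falls below the minimum of average variable cost. AVC = VC/y = 212 - 48y + 3y^2.
dAVC/dy = -48 + 6y = 0 gives y = 8. min AVC = 212 - 48·8 + 3·8^2 = 20.
So the shutdown price is £20.

£20 per unit, at y = 8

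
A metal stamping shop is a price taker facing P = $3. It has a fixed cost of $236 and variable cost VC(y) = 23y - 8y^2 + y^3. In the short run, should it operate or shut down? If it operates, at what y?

Strip out fixed cost: VC = 23y - 8y^2 + y^3. Then AVC = 23 - 8y + y^2 and MC = 23 - 16y + 3y^2.
AVC hits its minimum where MC = AVC, at y = 4, giving min AVC = 23 - 8·4 + 4^2 = $7.
P = $3 lies below min AVC = $7; no output level covers variable cost.
Shutting down limits the loss to fixed cost, $236.

Shut down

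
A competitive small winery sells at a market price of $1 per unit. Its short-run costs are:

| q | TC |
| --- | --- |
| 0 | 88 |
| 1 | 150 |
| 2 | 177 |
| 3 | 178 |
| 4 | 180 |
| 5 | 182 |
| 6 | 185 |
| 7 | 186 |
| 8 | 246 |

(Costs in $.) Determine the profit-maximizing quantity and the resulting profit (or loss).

q = 0 (shut down); profit = -$88

Profit at each row (π = 1q − TC): q=0: -88; q=1: -149; q=2: -175; q=3: -175; q=4: -176; q=5: -177; q=6: -179; q=7: -179; q=8: -238.
Profit is highest at q = 0. Equivalently, the lowest AVC in the table is 98/7 ≈ $14 at q = 7, and P = $1 falls below it — price never covers variable cost, so the firm shuts down and loses only its fixed cost.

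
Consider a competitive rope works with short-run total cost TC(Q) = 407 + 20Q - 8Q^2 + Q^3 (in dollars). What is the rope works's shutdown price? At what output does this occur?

$4 per unit, at Q = 4

The firm shuts down when price falls below the minimum of average variable cost. AVC = VC/Q = 20 - 8Q + Q^2.
dAVC/dQ = -8 + 2Q = 0 gives Q = 4. min AVC = 20 - 8·4 + 4^2 = 4.
So the shutdown price is $4.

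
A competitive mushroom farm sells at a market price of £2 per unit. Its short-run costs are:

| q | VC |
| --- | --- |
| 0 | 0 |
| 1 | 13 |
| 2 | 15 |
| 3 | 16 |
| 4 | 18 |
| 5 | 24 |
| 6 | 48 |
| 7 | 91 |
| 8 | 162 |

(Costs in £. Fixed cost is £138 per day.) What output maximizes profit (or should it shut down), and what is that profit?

q = 0 (shut down); profit = -£138

Tabulate TR − TC: q=0: -138; q=1: -149; q=2: -149; q=3: -148; q=4: -148; q=5: -152; q=6: -174; q=7: -215; q=8: -284.
Profit is highest at q = 0. Equivalently, the lowest AVC in the table is 18/4 ≈ £4.50 at q = 4, and P = £2 falls below it — price never covers variable cost, so the firm shuts down and loses only its fixed cost.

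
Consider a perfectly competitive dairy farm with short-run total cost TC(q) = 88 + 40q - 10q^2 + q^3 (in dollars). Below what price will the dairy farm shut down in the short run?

$15 per unit

Short-run supply begins at min AVC. From VC = 40q - 10q^2 + q^3, AVC = 40 - 10q + q^2.
dAVC/dq = -10 + 2q = 0 gives q = 5. min AVC = 40 - 10·5 + 5^2 = 15.
So the shutdown price is $15.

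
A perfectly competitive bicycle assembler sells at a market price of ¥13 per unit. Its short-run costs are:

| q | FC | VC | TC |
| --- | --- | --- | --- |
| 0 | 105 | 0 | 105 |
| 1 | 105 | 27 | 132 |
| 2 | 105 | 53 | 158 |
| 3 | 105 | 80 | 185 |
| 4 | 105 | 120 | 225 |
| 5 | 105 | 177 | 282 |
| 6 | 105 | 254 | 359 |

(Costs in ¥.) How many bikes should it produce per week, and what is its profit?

Tabulate TR − TC: q=0: -105; q=1: -119; q=2: -132; q=3: -146; q=4: -173; q=5: -217; q=6: -281.
Profit is highest at q = 0. Equivalently, the lowest AVC in the table is 53/2 ≈ ¥26.50 at q = 2, and P = ¥13 falls below it — price never covers variable cost, so the firm shuts down and loses only its fixed cost.

q = 0 (shut down); profit = -¥105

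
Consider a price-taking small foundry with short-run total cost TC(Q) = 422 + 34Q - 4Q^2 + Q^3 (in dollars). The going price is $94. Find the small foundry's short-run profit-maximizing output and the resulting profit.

Profit = -$134 at Q = 6

AVC = 34 - 4Q + Q^2 has its minimum $30 at Q = 2; price $94 clears that bar, so the firm operates.
MC = 34 - 8Q + 3Q^2. Setting P = MC and taking the root on the rising branch gives Q* = 6.
TR = 94·6 = 564. TC = 422 + 276 = 698. Profit = 564 − 698 = -$134.
By producing, the firm covers all variable cost plus $288 of fixed cost; shutting down would lose the full $422.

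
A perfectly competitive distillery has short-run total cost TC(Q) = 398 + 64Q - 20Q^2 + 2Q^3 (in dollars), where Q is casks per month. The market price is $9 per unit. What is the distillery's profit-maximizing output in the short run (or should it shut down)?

Strip out fixed cost: VC = 64Q - 20Q^2 + 2Q^3. Then AVC = 64 - 20Q + 2Q^2 and MC = 64 - 40Q + 6Q^2.
AVC is minimized where dAVC/dQ = -20 + 4Q = 0, at Q = 5; min AVC = 64 - 20·5 + 2·5^2 = $14.
Since P = $9 < min AVC = $14, price fails to cover variable cost at any output.
Shutting down limits the loss to fixed cost, $398.

Shut down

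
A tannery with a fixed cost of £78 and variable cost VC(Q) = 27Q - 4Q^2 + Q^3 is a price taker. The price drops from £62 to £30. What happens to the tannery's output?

AVC = 27 - 4Q + Q^2, minimized at Q = 2 where min AVC = £23. MC = 27 - 8Q + 3Q^2.
At P = £62 ≥ min AVC, set P = MC on the rising branch: Q = 5.
At P = £30 ≥ min AVC, set P = MC: Q = 3. The firm stays open but cuts output.

Output falls from 5 to 3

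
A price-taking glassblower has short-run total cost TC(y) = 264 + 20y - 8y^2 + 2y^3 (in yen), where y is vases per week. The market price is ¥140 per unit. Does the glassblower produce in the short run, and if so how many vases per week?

Variable cost is VC = 20y - 8y^2 + 2y^3, so AVC = VC/y = 20 - 8y + 2y^2 and MC = dTC/dy = 20 - 16y + 6y^2.
AVC hits its minimum where MC = AVC, at y = 2, giving min AVC = 20 - 8·2 + 2·2^2 = ¥12.
Since P = ¥140 ≥ min AVC = ¥12, price covers variable cost and the firm should produce.
Set P = MC: 140 = 20 - 16y + 6y^2 → -120 - 16y + 6y^2 = 0. The roots are y = -10/3 and y = 6; the profit-maximizing output is on the rising part of MC, so y* = 6.
Check: AVC at y = 6 is ¥44 ≤ P, so revenue covers variable cost.
Profit = P·y − TC = 140·6 − 528 = ¥312.

Produce at y = 6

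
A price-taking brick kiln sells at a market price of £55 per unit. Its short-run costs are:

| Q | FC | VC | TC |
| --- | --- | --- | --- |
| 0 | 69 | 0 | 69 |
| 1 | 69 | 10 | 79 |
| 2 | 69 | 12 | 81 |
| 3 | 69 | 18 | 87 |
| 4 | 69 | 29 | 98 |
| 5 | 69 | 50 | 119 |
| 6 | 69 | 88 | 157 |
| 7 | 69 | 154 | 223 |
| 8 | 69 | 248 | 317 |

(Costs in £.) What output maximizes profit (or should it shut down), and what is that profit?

Compute π = P·Q − TC at each output: Q=0: -69; Q=1: -24; Q=2: 29; Q=3: 78; Q=4: 122; Q=5: 156; Q=6: 173; Q=7: 162; Q=8: 123.
Profit is maximized at Q = 6. AVC there is 88/6 = £14.67 ≤ P, so producing beats shutting down (which would give -£69).

Q = 6; profit = £173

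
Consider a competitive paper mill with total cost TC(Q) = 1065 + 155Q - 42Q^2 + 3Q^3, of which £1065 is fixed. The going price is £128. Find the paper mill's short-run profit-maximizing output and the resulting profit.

Profit = -£93 at Q = 9

AVC = 155 - 42Q + 3Q^2 has its minimum £8 at Q = 7; price £128 clears that bar, so the firm operates.
With MC = 155 - 84Q + 9Q^2, P = MC on the upward-sloping part at Q* = 9.
TR = 128·9 = 1152. TC = 1065 + 180 = 1245. Profit = 1152 − 1245 = -£93.
That loss of £93 beats the £1065 the firm would lose by shutting down; producing recovers £972 of fixed cost.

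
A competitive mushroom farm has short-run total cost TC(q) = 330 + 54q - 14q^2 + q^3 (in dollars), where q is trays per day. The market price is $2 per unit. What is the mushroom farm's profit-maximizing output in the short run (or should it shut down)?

Strip out fixed cost: VC = 54q - 14q^2 + q^3. Then AVC = 54 - 14q + q^2 and MC = 54 - 28q + 3q^2.
AVC is minimized where dAVC/dq = -14 + 2q = 0, at q = 7; min AVC = 54 - 14·7 + 7^2 = $5.
With P < min AVC ($2 < $5), every unit sold adds to the loss.
Shutting down limits the loss to fixed cost, $330.

Shut down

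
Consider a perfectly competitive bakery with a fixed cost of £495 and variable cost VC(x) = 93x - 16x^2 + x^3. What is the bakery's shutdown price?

£29 per unit

The firm shuts down when price falls below the minimum of average variable cost. AVC = VC/x = 93 - 16x + x^2.
dAVC/dx = -16 + 2x = 0 gives x = 8. min AVC = 93 - 16·8 + 8^2 = 29.
For P < £29 the firm produces nothing.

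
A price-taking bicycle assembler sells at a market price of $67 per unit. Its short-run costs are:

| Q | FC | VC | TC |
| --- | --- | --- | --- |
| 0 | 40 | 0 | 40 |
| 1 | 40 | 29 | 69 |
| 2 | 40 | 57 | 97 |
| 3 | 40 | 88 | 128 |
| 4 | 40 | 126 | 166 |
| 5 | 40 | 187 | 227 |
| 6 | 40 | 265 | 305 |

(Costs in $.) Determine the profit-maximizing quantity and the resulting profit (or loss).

Compute π = P·Q − TC at each output: Q=0: -40; Q=1: -2; Q=2: 37; Q=3: 73; Q=4: 102; Q=5: 108; Q=6: 97.
Profit is maximized at Q = 5. AVC there is 187/5 = $37.40 ≤ P, so producing beats shutting down (which would give -$40).

Q = 5; profit = $108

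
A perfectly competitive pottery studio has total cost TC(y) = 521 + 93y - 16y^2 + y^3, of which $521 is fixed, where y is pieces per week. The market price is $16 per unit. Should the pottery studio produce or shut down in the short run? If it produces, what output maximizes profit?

Variable cost is VC = 93y - 16y^2 + y^3, so AVC = VC/y = 93 - 16y + y^2 and MC = dTC/dy = 93 - 32y + 3y^2.
The AVC parabola has its vertex at y = 16/2 = 8, where AVC = 93 - 16·8 + 8^2 = $29.
With P < min AVC ($16 < $29), every unit sold adds to the loss.
Best response: produce nothing and absorb the $521 fixed cost.

Shut down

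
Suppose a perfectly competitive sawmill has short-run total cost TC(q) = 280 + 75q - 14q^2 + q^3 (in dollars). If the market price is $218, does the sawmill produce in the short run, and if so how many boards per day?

Produce at q = 13

Variable cost is VC = 75q - 14q^2 + q^3, so AVC = VC/q = 75 - 14q + q^2 and MC = dTC/dq = 75 - 28q + 3q^2.
The AVC parabola has its vertex at q = 14/2 = 7, where AVC = 75 - 14·7 + 7^2 = $26.
Since P = $218 ≥ min AVC = $26, price covers variable cost and the firm should produce.
Set P = MC: 218 = 75 - 28q + 3q^2 → -143 - 28q + 3q^2 = 0. The roots are q = -11/3 and q = 13; the profit-maximizing output is on the rising part of MC, so q* = 13.
Check: AVC at q = 13 is $62 ≤ P, so revenue covers variable cost.
Profit = P·q − TC = 218·13 − 1086 = $1748.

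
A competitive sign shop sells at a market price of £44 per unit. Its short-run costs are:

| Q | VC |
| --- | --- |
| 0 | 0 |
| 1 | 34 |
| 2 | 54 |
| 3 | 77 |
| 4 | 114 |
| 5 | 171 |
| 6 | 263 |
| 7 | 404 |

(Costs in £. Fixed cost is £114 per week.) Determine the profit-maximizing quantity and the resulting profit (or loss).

Q = 4; profit = -£52

Tabulate TR − TC: Q=0: -114; Q=1: -104; Q=2: -80; Q=3: -59; Q=4: -52; Q=5: -65; Q=6: -113; Q=7: -210.
Profit is maximized at Q = 4. AVC there is 114/4 = £28.50 ≤ P, so producing beats shutting down (which would give -£114).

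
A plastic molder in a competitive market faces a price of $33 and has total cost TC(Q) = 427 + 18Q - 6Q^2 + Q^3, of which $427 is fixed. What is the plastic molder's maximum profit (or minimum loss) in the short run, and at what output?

AVC = 18 - 6Q + Q^2; min AVC = $9 at Q = 3. Since P = $33 ≥ min AVC, the firm produces.
MC = 18 - 12Q + 3Q^2. Setting P = MC and taking the root on the rising branch gives Q* = 5.
TR = 33·5 = 165. TC = 427 + 65 = 492. Profit = 165 − 492 = -$327.
That loss of $327 beats the $427 the firm would lose by shutting down; producing recovers $100 of fixed cost.

Profit = -$327 at Q = 5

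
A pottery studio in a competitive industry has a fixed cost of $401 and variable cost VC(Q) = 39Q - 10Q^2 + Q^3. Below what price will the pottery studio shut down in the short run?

Short-run supply begins at min AVC. From VC = 39Q - 10Q^2 + Q^3, AVC = 39 - 10Q + Q^2.
dAVC/dQ = -10 + 2Q = 0 gives Q = 5. min AVC = 39 - 10·5 + 5^2 = 14.
For P < $14 the firm produces nothing.

$14 per unit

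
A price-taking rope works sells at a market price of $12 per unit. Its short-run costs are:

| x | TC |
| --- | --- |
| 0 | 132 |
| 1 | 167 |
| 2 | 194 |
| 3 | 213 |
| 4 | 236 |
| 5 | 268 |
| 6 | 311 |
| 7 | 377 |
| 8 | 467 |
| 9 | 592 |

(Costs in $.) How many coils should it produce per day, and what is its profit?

x = 0 (shut down); profit = -$132

Tabulate TR − TC: x=0: -132; x=1: -155; x=2: -170; x=3: -177; x=4: -188; x=5: -208; x=6: -239; x=7: -293; x=8: -371; x=9: -484.
Profit is highest at x = 0. Equivalently, the lowest AVC in the table is 104/4 ≈ $26 at x = 4, and P = $12 falls below it — price never covers variable cost, so the firm shuts down and loses only its fixed cost.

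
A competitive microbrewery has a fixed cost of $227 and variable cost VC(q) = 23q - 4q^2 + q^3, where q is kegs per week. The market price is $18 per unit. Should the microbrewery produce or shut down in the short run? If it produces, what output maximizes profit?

Variable cost is VC = 23q - 4q^2 + q^3, so AVC = VC/q = 23 - 4q + q^2 and MC = dTC/dq = 23 - 8q + 3q^2.
The AVC parabola has its vertex at q = 4/2 = 2, where AVC = 23 - 4·2 + 2^2 = $19.
With P < min AVC ($18 < $19), every unit sold adds to the loss.
Shutting down limits the loss to fixed cost, $227.

Shut down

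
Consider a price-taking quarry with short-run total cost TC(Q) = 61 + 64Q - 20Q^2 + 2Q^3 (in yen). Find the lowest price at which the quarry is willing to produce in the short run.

The shutdown price is the minimum of AVC. VC = 64Q - 20Q^2 + 2Q^3, so AVC = 64 - 20Q + 2Q^2.
At the minimum of AVC, MC = AVC. MC = 64 - 40Q + 6Q^2; setting MC = AVC gives 4Q^2 - 20Q = 0, so Q = 5. min AVC = 14.
So the shutdown price is ¥14.

¥14 per unit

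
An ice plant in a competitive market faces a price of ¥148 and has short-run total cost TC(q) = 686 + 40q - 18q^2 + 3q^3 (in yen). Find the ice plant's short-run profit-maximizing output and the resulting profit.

Profit = -¥38 at q = 6

AVC = 40 - 18q + 3q^2 has its minimum ¥13 at q = 3; price ¥148 clears that bar, so the firm operates.
With MC = 40 - 36q + 9q^2, P = MC on the upward-sloping part at q* = 6.
TR = 148·6 = 888. TC = 686 + 240 = 926. Profit = 888 − 926 = -¥38.
By producing, the firm covers all variable cost plus ¥648 of fixed cost; shutting down would lose the full ¥686.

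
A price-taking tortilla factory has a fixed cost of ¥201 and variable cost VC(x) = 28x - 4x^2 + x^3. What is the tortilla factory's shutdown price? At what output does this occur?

¥24 per unit, at x = 2

The firm shuts down when price falls below the minimum of average variable cost. AVC = VC/x = 28 - 4x + x^2.
At the minimum of AVC, MC = AVC. MC = 28 - 8x + 3x^2; setting MC = AVC gives 2x^2 - 4x = 0, so x = 2. min AVC = 24.
The firm shuts down for any P below ¥24.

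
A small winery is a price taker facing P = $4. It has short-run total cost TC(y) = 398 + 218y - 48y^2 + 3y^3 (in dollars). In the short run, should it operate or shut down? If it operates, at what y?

Shut down

Strip out fixed cost: VC = 218y - 48y^2 + 3y^3. Then AVC = 218 - 48y + 3y^2 and MC = 218 - 96y + 9y^2.
The AVC parabola has its vertex at y = 48/6 = 8, where AVC = 218 - 48·8 + 3·8^2 = $26.
With P < min AVC ($4 < $26), every unit sold adds to the loss.
Best response: produce nothing and absorb the $398 fixed cost.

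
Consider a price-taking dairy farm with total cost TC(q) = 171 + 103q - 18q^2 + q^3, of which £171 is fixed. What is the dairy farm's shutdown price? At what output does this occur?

The firm shuts down when price falls below the minimum of average variable cost. AVC = VC/q = 103 - 18q + q^2.
At the minimum of AVC, MC = AVC. MC = 103 - 36q + 3q^2; setting MC = AVC gives 2q^2 - 18q = 0, so q = 9. min AVC = 22.
So the shutdown price is £22.

£22 per unit, at q = 9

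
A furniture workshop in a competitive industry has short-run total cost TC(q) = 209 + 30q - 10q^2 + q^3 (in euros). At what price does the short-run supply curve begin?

The firm shuts down when price falls below the minimum of average variable cost. AVC = VC/q = 30 - 10q + q^2.
At the minimum of AVC, MC = AVC. MC = 30 - 20q + 3q^2; setting MC = AVC gives 2q^2 - 10q = 0, so q = 5. min AVC = 5.
So the shutdown price is €5.

€5 per unit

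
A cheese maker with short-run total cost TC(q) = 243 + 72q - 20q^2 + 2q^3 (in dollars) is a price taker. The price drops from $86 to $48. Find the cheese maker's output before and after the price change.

Output falls from 7 to 6

AVC = 72 - 20q + 2q^2, minimized at q = 5 where min AVC = $22. MC = 72 - 40q + 6q^2.
With P = $86 above the shutdown price, P = MC gives q = 7.
At P = $48 ≥ min AVC, set P = MC: q = 6. The firm stays open but cuts output.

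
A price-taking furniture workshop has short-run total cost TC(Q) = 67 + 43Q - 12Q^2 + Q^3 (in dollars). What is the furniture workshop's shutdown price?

$7 per unit

Short-run supply begins at min AVC. From VC = 43Q - 12Q^2 + Q^3, AVC = 43 - 12Q + Q^2.
dAVC/dQ = -12 + 2Q = 0 gives Q = 6. min AVC = 43 - 12·6 + 6^2 = 7.
The firm shuts down for any P below $7.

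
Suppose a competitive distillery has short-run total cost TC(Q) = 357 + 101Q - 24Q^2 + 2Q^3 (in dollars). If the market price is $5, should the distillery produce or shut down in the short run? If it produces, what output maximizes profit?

Variable cost is VC = 101Q - 24Q^2 + 2Q^3, so AVC = VC/Q = 101 - 24Q + 2Q^2 and MC = dTC/dQ = 101 - 48Q + 6Q^2.
AVC hits its minimum where MC = AVC, at Q = 6, giving min AVC = 101 - 24·6 + 2·6^2 = $29.
P = $5 lies below min AVC = $29; no output level covers variable cost.
Shutting down limits the loss to fixed cost, $357.

Shut down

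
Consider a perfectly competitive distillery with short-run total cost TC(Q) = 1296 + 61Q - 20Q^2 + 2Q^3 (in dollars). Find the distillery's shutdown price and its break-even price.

Shutdown price = min AVC. AVC = 61 - 20Q + 2Q^2, with vertex at Q = 5 and minimum $11.
ATC = 1296/Q + 61 - 20Q + 2Q^2. Setting dATC/dQ = −1296/Q^2 − 20 + 4Q = 0 gives Q = 9 (since 4·9^3 − 20·9^2 = 1296).
min ATC = 1296/9 + 61 − 20·9 + 2·9^2 = $187. That is the break-even price.
Between these two prices the firm operates at a loss; above $187 it earns a profit.

Shutdown price = $11; break-even price = $187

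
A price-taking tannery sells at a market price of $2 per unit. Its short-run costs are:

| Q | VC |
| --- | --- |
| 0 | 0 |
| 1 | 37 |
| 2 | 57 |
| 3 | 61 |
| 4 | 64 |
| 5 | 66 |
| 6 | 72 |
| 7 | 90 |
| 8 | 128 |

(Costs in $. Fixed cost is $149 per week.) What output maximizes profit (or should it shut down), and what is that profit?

Tabulate TR − TC: Q=0: -149; Q=1: -184; Q=2: -202; Q=3: -204; Q=4: -205; Q=5: -205; Q=6: -209; Q=7: -225; Q=8: -261.
Profit is highest at Q = 0. Equivalently, the lowest AVC in the table is 72/6 ≈ $12 at Q = 6, and P = $2 falls below it — price never covers variable cost, so the firm shuts down and loses only its fixed cost.

Q = 0 (shut down); profit = -$149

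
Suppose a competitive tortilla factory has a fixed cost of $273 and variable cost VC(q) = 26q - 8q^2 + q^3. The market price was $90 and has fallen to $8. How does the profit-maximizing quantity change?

Output falls from 8 to 0 (the firm shuts down)

MC = 26 - 16q + 3q^2; the shutdown threshold is min AVC = $10 (at q = 4).
At P = $90 ≥ min AVC, set P = MC on the rising branch: q = 8.
At P = $8 < min AVC = $10, price no longer covers variable cost at any output, so the firm shuts down: q = 0.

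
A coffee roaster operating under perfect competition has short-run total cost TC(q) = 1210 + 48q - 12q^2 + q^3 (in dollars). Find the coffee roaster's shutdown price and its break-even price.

Shutdown price = $12; break-even price = $147

AVC = 48 - 12q + q^2; minimized at q = 6, giving min AVC = $12. That is the shutdown price.
ATC = 1210/q + 48 - 12q + q^2. Setting dATC/dq = −1210/q^2 − 12 + 2q = 0 gives q = 11 (since 2·11^3 − 12·11^2 = 1210).
min ATC = 1210/11 + 48 − 12·11 + 11^2 = $147. That is the break-even price.
Between these two prices the firm operates at a loss; above $147 it earns a profit.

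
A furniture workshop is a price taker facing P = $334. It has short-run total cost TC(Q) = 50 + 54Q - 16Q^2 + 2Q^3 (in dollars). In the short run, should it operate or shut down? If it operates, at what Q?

From TC, MC = TC'(Q) = 54 - 32Q + 6Q^2 and AVC = VC/Q = 54 - 16Q + 2Q^2.
AVC is minimized where dAVC/dQ = -16 + 4Q = 0, at Q = 4; min AVC = 54 - 16·4 + 2·4^2 = $22.
Because $334 ≥ $22, revenue can cover variable cost; the firm operates.
Solving P = MC: -280 - 32Q + 6Q^2 = 0 ⇒ Q = -14/3 or 10. On the upward-sloping branch, Q* = 10.
Check: AVC at Q = 10 is $94 ≤ P, so revenue covers variable cost.
Profit = P·Q − TC = 334·10 − 990 = $2350.

Produce at Q = 10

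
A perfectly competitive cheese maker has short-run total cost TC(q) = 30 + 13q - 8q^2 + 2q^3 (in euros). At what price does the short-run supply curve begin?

€5 per unit

The shutdown price is the minimum of AVC. VC = 13q - 8q^2 + 2q^3, so AVC = 13 - 8q + 2q^2.
dAVC/dq = -8 + 4q = 0 gives q = 2. min AVC = 13 - 8·2 + 2·2^2 = 5.
For P < €5 the firm produces nothing.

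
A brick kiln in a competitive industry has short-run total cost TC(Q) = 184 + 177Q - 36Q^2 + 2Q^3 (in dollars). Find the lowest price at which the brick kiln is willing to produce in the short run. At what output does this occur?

The shutdown price is the minimum of AVC. VC = 177Q - 36Q^2 + 2Q^3, so AVC = 177 - 36Q + 2Q^2.
dAVC/dQ = -36 + 4Q = 0 gives Q = 9. min AVC = 177 - 36·9 + 2·9^2 = 15.
The firm shuts down for any P below $15.

$15 per unit, at Q = 9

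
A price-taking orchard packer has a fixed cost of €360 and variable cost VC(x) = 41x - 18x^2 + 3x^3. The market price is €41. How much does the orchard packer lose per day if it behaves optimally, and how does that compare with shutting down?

AVC = 41 - 18x + 3x^2; min AVC = €14 at x = 3. Since P = €41 ≥ min AVC, the firm produces.
With MC = 41 - 36x + 9x^2, P = MC on the upward-sloping part at x* = 4.
TR = 41·4 = 164. TC = 360 + 68 = 428. Profit = 164 − 428 = -€264.
Shutting down would mean losing the fixed cost of €360, so operating at a loss of €264 is better by €96.

Profit = -€264 at x = 4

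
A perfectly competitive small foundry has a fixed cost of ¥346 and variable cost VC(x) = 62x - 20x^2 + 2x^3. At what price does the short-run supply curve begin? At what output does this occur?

The firm shuts down when price falls below the minimum of average variable cost. AVC = VC/x = 62 - 20x + 2x^2.
At the minimum of AVC, MC = AVC. MC = 62 - 40x + 6x^2; setting MC = AVC gives 4x^2 - 20x = 0, so x = 5. min AVC = 12.
So the shutdown price is ¥12.

¥12 per unit, at x = 5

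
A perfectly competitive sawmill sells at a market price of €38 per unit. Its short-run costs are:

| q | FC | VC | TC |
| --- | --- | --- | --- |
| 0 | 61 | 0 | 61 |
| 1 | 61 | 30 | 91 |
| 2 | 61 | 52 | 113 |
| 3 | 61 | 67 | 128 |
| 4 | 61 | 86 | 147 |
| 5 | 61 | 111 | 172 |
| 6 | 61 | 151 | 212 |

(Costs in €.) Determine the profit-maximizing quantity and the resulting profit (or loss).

Compute π = P·q − TC at each output: q=0: -61; q=1: -53; q=2: -37; q=3: -14; q=4: 5; q=5: 18; q=6: 16.
Profit is maximized at q = 5. AVC there is 111/5 = €22.20 ≤ P, so producing beats shutting down (which would give -€61).

q = 5; profit = €18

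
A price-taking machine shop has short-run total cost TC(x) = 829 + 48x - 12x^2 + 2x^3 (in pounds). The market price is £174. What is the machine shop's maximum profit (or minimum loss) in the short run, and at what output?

AVC = 48 - 12x + 2x^2; min AVC = £30 at x = 3. Since P = £174 ≥ min AVC, the firm produces.
MC = 48 - 24x + 6x^2. Setting P = MC and taking the root on the rising branch gives x* = 7.
TR = 174·7 = 1218. TC = 829 + 434 = 1263. Profit = 1218 − 1263 = -£45.
That loss of £45 beats the £829 the firm would lose by shutting down; producing recovers £784 of fixed cost.

Profit = -£45 at x = 7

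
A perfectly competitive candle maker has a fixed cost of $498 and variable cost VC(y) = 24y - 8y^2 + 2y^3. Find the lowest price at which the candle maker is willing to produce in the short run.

Short-run supply begins at min AVC. From VC = 24y - 8y^2 + 2y^3, AVC = 24 - 8y + 2y^2.
At the minimum of AVC, MC = AVC. MC = 24 - 16y + 6y^2; setting MC = AVC gives 4y^2 - 8y = 0, so y = 2. min AVC = 16.
So the shutdown price is $16.

$16 per unit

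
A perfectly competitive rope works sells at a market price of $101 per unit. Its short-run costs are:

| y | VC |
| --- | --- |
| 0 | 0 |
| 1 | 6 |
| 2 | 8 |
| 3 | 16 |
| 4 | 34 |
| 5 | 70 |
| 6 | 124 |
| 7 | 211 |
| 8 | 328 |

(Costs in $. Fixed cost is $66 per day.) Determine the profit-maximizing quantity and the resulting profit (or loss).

y = 7; profit = $430

Tabulate TR − TC: y=0: -66; y=1: 29; y=2: 128; y=3: 221; y=4: 304; y=5: 369; y=6: 416; y=7: 430; y=8: 414.
Profit is maximized at y = 7. AVC there is 211/7 = $30.14 ≤ P, so producing beats shutting down (which would give -$66).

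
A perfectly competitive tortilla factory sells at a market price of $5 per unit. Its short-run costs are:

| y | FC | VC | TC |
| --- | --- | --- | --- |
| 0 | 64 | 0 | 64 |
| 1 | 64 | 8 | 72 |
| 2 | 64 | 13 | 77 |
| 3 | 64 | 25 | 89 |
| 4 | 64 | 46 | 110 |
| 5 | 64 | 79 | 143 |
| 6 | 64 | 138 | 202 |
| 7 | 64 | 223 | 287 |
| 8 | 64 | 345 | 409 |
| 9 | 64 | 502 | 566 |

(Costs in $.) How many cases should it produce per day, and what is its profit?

Compute π = P·y − TC at each output: y=0: -64; y=1: -67; y=2: -67; y=3: -74; y=4: -90; y=5: -118; y=6: -172; y=7: -252; y=8: -369; y=9: -521.
Profit is highest at y = 0. Equivalently, the lowest AVC in the table is 13/2 ≈ $6.50 at y = 2, and P = $5 falls below it — price never covers variable cost, so the firm shuts down and loses only its fixed cost.

y = 0 (shut down); profit = -$64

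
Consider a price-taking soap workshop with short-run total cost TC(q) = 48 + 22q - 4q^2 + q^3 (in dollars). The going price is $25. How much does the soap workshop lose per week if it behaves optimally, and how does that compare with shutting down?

Profit = -$30 at q = 3

AVC = 22 - 4q + q^2 has its minimum $18 at q = 2; price $25 clears that bar, so the firm operates.
MC = 22 - 8q + 3q^2. Setting P = MC and taking the root on the rising branch gives q* = 3.
TR = 25·3 = 75. TC = 48 + 57 = 105. Profit = 75 − 105 = -$30.
Shutting down would mean losing the fixed cost of $48, so operating at a loss of $30 is better by $18.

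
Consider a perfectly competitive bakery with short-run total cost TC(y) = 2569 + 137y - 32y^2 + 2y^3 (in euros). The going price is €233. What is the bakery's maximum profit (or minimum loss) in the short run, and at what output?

Profit = -€265 at y = 12

AVC = 137 - 32y + 2y^2; min AVC = €9 at y = 8. Since P = €233 ≥ min AVC, the firm produces.
MC = 137 - 64y + 6y^2. Setting P = MC and taking the root on the rising branch gives y* = 12.
TR = 233·12 = 2796. TC = 2569 + 492 = 3061. Profit = 2796 − 3061 = -€265.
Shutting down would mean losing the fixed cost of €2569, so operating at a loss of €265 is better by €2304.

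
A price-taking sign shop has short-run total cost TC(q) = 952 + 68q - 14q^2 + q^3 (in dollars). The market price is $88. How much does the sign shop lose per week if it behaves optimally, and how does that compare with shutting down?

AVC = 68 - 14q + q^2; min AVC = $19 at q = 7. Since P = $88 ≥ min AVC, the firm produces.
MC = 68 - 28q + 3q^2. Setting P = MC and taking the root on the rising branch gives q* = 10.
TR = 88·10 = 880. TC = 952 + 280 = 1232. Profit = 880 − 1232 = -$352.
By producing, the firm covers all variable cost plus $600 of fixed cost; shutting down would lose the full $952.

Profit = -$352 at q = 10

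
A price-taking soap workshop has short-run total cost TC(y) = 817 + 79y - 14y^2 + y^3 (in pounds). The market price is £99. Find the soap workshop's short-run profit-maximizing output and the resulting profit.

AVC = 79 - 14y + y^2 has its minimum £30 at y = 7; price £99 clears that bar, so the firm operates.
MC = 79 - 28y + 3y^2. Setting P = MC and taking the root on the rising branch gives y* = 10.
TR = 99·10 = 990. TC = 817 + 390 = 1207. Profit = 990 − 1207 = -£217.
By producing, the firm covers all variable cost plus £600 of fixed cost; shutting down would lose the full £817.

Profit = -£217 at y = 10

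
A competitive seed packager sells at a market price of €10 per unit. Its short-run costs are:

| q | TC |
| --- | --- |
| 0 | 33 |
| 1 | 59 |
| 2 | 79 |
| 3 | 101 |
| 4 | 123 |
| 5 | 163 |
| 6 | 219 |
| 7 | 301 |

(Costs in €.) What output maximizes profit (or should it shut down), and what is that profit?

Compute π = P·q − TC at each output: q=0: -33; q=1: -49; q=2: -59; q=3: -71; q=4: -83; q=5: -113; q=6: -159; q=7: -231.
Profit is highest at q = 0. Equivalently, the lowest AVC in the table is 90/4 ≈ €22.50 at q = 4, and P = €10 falls below it — price never covers variable cost, so the firm shuts down and loses only its fixed cost.

q = 0 (shut down); profit = -€33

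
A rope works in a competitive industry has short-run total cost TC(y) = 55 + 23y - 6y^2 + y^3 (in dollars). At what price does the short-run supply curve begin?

$14 per unit

The firm shuts down when price falls below the minimum of average variable cost. AVC = VC/y = 23 - 6y + y^2.
dAVC/dy = -6 + 2y = 0 gives y = 3. min AVC = 23 - 6·3 + 3^2 = 14.
The firm shuts down for any P below $14.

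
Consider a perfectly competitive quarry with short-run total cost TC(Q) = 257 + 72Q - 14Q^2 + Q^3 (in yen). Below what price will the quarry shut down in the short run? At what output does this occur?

The firm shuts down when price falls below the minimum of average variable cost. AVC = VC/Q = 72 - 14Q + Q^2.
dAVC/dQ = -14 + 2Q = 0 gives Q = 7. min AVC = 72 - 14·7 + 7^2 = 23.
So the shutdown price is ¥23.

¥23 per unit, at Q = 7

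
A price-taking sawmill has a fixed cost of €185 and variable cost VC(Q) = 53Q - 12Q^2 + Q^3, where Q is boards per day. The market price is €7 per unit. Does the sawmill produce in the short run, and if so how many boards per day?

Variable cost is VC = 53Q - 12Q^2 + Q^3, so AVC = VC/Q = 53 - 12Q + Q^2 and MC = dTC/dQ = 53 - 24Q + 3Q^2.
The AVC parabola has its vertex at Q = 12/2 = 6, where AVC = 53 - 12·6 + 6^2 = €17.
Since P = €7 < min AVC = €17, price fails to cover variable cost at any output.
Shutting down limits the loss to fixed cost, €185.

Shut down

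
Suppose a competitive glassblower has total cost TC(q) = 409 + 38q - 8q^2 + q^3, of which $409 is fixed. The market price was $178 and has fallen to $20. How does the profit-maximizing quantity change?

AVC = 38 - 8q + q^2, minimized at q = 4 where min AVC = $22. MC = 38 - 16q + 3q^2.
At P = $178 ≥ min AVC, set P = MC on the rising branch: q = 10.
At P = $20 < min AVC = $22, price no longer covers variable cost at any output, so the firm shuts down: q = 0.

Output falls from 10 to 0 (the firm shuts down)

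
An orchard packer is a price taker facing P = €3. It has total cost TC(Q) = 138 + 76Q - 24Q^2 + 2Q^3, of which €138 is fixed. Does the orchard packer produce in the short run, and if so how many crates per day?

Variable cost is VC = 76Q - 24Q^2 + 2Q^3, so AVC = VC/Q = 76 - 24Q + 2Q^2 and MC = dTC/dQ = 76 - 48Q + 6Q^2.
The AVC parabola has its vertex at Q = 24/4 = 6, where AVC = 76 - 24·6 + 2·6^2 = €4.
With P < min AVC (€3 < €4), every unit sold adds to the loss.
Shutting down limits the loss to fixed cost, €138.

Shut down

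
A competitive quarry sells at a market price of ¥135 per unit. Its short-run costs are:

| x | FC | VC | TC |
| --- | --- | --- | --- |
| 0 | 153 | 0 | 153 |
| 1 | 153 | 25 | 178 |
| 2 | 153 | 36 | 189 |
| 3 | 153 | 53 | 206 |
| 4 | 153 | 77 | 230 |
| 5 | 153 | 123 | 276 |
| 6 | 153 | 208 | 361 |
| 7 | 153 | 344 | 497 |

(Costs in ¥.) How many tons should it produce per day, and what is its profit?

Profit at each row (π = 135x − TC): x=0: -153; x=1: -43; x=2: 81; x=3: 199; x=4: 310; x=5: 399; x=6: 449; x=7: 448.
Profit is maximized at x = 6. AVC there is 208/6 = ¥34.67 ≤ P, so producing beats shutting down (which would give -¥153).

x = 6; profit = ¥449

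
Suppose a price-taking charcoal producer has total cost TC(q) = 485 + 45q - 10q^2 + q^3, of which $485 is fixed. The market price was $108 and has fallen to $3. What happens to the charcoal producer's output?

Output falls from 9 to 0 (the firm shuts down)

MC = 45 - 20q + 3q^2; the shutdown threshold is min AVC = $20 (at q = 5).
With P = $108 above the shutdown price, P = MC gives q = 9.
At P = $3 < min AVC = $20, price no longer covers variable cost at any output, so the firm shuts down: q = 0.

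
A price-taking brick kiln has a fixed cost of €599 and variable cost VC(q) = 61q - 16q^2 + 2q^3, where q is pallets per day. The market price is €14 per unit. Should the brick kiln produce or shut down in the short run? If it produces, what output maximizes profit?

Variable cost is VC = 61q - 16q^2 + 2q^3, so AVC = VC/q = 61 - 16q + 2q^2 and MC = dTC/dq = 61 - 32q + 6q^2.
AVC hits its minimum where MC = AVC, at q = 4, giving min AVC = 61 - 16·4 + 2·4^2 = €29.
With P < min AVC (€14 < €29), every unit sold adds to the loss.
The firm minimizes its loss by shutting down and losing only its fixed cost of €599.

Shut down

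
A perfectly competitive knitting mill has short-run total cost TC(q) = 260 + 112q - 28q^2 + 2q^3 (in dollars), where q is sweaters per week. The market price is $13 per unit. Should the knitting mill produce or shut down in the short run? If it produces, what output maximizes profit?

Shut down

Strip out fixed cost: VC = 112q - 28q^2 + 2q^3. Then AVC = 112 - 28q + 2q^2 and MC = 112 - 56q + 6q^2.
The AVC parabola has its vertex at q = 28/4 = 7, where AVC = 112 - 28·7 + 2·7^2 = $14.
P = $13 lies below min AVC = $14; no output level covers variable cost.
Best response: produce nothing and absorb the $260 fixed cost.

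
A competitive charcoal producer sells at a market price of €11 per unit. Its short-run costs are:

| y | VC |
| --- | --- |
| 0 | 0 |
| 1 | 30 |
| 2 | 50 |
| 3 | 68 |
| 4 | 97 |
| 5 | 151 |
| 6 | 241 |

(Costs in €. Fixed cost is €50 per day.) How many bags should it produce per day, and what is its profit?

Compute π = P·y − TC at each output: y=0: -50; y=1: -69; y=2: -78; y=3: -85; y=4: -103; y=5: -146; y=6: -225.
Profit is highest at y = 0. Equivalently, the lowest AVC in the table is 68/3 ≈ €22.67 at y = 3, and P = €11 falls below it — price never covers variable cost, so the firm shuts down and loses only its fixed cost.

y = 0 (shut down); profit = -€50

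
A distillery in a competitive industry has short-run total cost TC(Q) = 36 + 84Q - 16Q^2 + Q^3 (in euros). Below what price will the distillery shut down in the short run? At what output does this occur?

€20 per unit, at Q = 8

The shutdown price is the minimum of AVC. VC = 84Q - 16Q^2 + Q^3, so AVC = 84 - 16Q + Q^2.
At the minimum of AVC, MC = AVC. MC = 84 - 32Q + 3Q^2; setting MC = AVC gives 2Q^2 - 16Q = 0, so Q = 8. min AVC = 20.
So the shutdown price is €20.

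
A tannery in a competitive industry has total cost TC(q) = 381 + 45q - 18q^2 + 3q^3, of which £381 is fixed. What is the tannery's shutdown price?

The firm shuts down when price falls below the minimum of average variable cost. AVC = VC/q = 45 - 18q + 3q^2.
dAVC/dq = -18 + 6q = 0 gives q = 3. min AVC = 45 - 18·3 + 3·3^2 = 18.
For P < £18 the firm produces nothing.

£18 per unit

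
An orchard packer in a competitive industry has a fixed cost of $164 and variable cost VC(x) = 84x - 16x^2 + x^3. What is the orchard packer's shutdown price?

Short-run supply begins at min AVC. From VC = 84x - 16x^2 + x^3, AVC = 84 - 16x + x^2.
dAVC/dx = -16 + 2x = 0 gives x = 8. min AVC = 84 - 16·8 + 8^2 = 20.
The firm shuts down for any P below $20.

$20 per unit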